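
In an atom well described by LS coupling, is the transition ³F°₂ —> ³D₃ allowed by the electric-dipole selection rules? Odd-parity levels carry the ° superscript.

Reading off the term symbols: S 1→1, L 3→2, J 2→3, parity odd→even.
Parity must change: odd → even — ✓.
ΔS = 0: S: 1 → 1 — ✓.
ΔL = 0, ±1 (not L=0↔0): L: 3 → 2, ΔL = -1 — ✓.
ΔJ = 0, ±1 (not J=0↔0): J: 2 → 3, ΔJ = +1 — ✓.
All four E1 rules are satisfied.

allowed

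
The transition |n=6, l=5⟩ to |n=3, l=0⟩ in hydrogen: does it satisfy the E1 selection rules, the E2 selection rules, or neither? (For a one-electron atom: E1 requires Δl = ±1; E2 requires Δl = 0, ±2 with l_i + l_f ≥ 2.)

Δl = 0 − 5 = -5; l_i + l_f = 5.
E1 (Δl = ±1): not satisfied.
E2 (Δl = 0,±2, l_i+l_f ≥ 2): not satisfied.

neither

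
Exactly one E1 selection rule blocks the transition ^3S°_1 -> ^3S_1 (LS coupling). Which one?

the L=0 ↔ L=0 exclusion

Parity must change: odd → even — passes.
ΔS = 0: S: 1 → 1 — passes.
ΔL = 0, ±1 (not L=0↔0): L: 0 → 0, ΔL = +0 — fails.
ΔJ = 0, ±1 (not J=0↔0): J: 1 → 1, ΔJ = +0 — passes.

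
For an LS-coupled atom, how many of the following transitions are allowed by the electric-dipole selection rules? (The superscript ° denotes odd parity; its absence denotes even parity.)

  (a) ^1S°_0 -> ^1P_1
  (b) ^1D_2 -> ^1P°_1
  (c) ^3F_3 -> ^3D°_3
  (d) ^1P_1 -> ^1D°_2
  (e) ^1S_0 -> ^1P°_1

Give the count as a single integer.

5

(a) allowed
(b) allowed
(c) allowed
(d) allowed
(e) allowed
Total allowed: 5 of 5.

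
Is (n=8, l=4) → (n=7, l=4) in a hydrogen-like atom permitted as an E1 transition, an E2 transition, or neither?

Δl = 4 − 4 = +0; l_i + l_f = 8.
E1 (Δl = ±1): not satisfied.
E2 (Δl = 0,±2, l_i+l_f ≥ 2): satisfied.

E2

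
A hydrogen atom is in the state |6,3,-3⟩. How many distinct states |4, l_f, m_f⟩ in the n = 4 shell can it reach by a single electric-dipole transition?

E1 requires Δl = ±1, so l_f ∈ {2, 4}; with 0 ≤ l_f ≤ n_f−1 = 3, the allowed l_f values are {2}.
For l_f = 2: m_f ∈ {m_i−1, m_i, m_i+1} ∩ [−2, 2] = {-2} → 1 state.
Total: 1.

1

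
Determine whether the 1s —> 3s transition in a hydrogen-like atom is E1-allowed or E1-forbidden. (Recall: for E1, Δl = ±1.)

Δl = 0 − 0 = +0; the E1 rule Δl = ±1 is ✗.
The transition is electric-dipole forbidden.

forbidden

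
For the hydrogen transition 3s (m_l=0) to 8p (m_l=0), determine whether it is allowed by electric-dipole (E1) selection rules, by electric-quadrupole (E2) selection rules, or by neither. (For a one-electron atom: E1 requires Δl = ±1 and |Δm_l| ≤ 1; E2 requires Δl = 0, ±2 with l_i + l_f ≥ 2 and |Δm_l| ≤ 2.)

Δl = 1 − 0 = +1; l_i + l_f = 1.
Δm_l = +0.
E1 (Δl = ±1, |Δm_l| ≤ 1): satisfied.
E2 (Δl = 0,±2, l_i+l_f ≥ 2, |Δm_l| ≤ 2): not satisfied.

E1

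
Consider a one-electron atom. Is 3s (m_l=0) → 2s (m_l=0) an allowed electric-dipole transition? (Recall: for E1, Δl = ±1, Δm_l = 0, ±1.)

Δl = 0 − 0 = +0; the E1 rule Δl = ±1 is violated.
m_l: 0 → 0 (Δm_l = +0). |Δm_l| ≤ 1 satisfied.
The transition is electric-dipole forbidden.

forbidden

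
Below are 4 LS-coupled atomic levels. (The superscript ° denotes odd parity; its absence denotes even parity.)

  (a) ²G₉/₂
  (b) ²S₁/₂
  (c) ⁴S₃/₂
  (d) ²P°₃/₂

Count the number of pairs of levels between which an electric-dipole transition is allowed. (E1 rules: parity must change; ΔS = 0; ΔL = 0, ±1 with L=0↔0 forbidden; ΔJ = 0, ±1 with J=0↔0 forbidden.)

(a)–(b): forbidden (parity, ΔL, ΔJ).
(a)–(c): forbidden (parity, ΔS, ΔL, ΔJ).
(a)–(d): forbidden (ΔL, ΔJ).
(b)–(c): forbidden (parity, ΔS, ΔL).
(b)–(d): allowed.
(c)–(d): forbidden (ΔS).
Allowed pairs: 1 of 6.

1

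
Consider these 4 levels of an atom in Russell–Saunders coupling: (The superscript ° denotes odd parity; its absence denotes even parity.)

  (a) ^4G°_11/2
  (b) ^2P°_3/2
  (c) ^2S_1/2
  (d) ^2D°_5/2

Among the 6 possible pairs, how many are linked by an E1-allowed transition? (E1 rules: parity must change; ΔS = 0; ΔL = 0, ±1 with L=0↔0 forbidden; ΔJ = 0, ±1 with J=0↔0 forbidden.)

(a)–(b): forbidden (parity, ΔS, ΔL, ΔJ).
(a)–(c): forbidden (ΔS, ΔL, ΔJ).
(a)–(d): forbidden (parity, ΔS, ΔL, ΔJ).
(b)–(c): allowed.
(b)–(d): forbidden (parity).
(c)–(d): forbidden (ΔL, ΔJ).
Allowed pairs: 1 of 6.

1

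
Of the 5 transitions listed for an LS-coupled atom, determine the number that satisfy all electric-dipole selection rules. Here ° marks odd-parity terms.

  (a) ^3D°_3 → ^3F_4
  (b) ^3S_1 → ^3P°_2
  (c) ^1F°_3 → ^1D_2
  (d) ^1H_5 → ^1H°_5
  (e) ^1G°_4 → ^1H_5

(a) allowed
(b) allowed
(c) allowed
(d) allowed
(e) allowed
Total allowed: 5 of 5.

5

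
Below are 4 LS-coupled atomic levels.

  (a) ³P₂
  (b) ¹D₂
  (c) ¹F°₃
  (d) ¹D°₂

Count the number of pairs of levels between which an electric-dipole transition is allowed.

(a)–(b): forbidden (parity, ΔS).
(a)–(c): forbidden (ΔS, ΔL).
(a)–(d): forbidden (ΔS).
(b)–(c): allowed.
(b)–(d): allowed.
(c)–(d): forbidden (parity).
Allowed pairs: 2 of 6.

2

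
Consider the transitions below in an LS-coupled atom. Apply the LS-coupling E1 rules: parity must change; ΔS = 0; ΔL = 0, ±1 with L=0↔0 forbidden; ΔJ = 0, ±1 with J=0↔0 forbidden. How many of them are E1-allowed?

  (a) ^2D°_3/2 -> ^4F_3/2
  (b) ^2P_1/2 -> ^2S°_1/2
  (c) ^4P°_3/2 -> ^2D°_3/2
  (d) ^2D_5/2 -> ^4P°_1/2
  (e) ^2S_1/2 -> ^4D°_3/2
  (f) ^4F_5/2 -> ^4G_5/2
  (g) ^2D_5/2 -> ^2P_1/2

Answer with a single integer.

(a) forbidden (ΔS fails)
(b) allowed
(c) forbidden (parity, ΔS fail)
(d) forbidden (ΔS, ΔJ fail)
(e) forbidden (ΔS, ΔL fail)
(f) forbidden (parity fails)
(g) forbidden (parity, ΔJ fail)
Total allowed: 1 of 7.

1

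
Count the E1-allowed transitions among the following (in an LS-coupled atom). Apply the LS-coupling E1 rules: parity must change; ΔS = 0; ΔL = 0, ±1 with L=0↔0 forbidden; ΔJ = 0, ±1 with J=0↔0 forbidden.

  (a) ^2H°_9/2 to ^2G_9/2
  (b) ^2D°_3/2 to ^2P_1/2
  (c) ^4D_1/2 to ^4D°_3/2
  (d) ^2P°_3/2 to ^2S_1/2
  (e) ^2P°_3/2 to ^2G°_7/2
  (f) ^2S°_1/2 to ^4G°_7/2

(a) allowed
(b) allowed
(c) allowed
(d) allowed
(e) forbidden (parity, ΔL, ΔJ fail)
(f) forbidden (parity, ΔS, ΔL, ΔJ fail)
Total allowed: 4 of 6.

4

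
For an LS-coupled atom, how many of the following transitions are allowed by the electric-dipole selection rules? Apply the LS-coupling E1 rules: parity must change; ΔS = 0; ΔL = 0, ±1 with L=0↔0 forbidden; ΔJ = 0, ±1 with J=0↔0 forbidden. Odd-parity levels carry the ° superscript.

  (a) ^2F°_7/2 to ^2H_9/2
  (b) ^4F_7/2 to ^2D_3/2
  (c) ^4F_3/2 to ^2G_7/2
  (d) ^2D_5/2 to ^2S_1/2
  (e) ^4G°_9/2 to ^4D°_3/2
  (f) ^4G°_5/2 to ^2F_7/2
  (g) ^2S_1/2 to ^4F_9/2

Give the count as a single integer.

0

(a) forbidden (ΔL fails)
(b) forbidden (parity, ΔS, ΔJ fail)
(c) forbidden (parity, ΔS, ΔJ fail)
(d) forbidden (parity, ΔL, ΔJ fail)
(e) forbidden (parity, ΔL, ΔJ fail)
(f) forbidden (ΔS fails)
(g) forbidden (parity, ΔS, ΔL, ΔJ fail)
Total allowed: 0 of 7.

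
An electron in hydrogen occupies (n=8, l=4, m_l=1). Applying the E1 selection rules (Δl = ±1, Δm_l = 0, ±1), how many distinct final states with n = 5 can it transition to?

3

E1 requires Δl = ±1, so l_f ∈ {3, 5}; with 0 ≤ l_f ≤ n_f−1 = 4, the allowed l_f values are {3}.
For l_f = 3: m_f ∈ {m_i−1, m_i, m_i+1} ∩ [−3, 3] = {0, 1, 2} → 3 states.
Total: 3.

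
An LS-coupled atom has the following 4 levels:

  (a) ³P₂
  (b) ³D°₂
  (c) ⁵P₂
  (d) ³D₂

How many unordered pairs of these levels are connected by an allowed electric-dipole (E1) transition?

2

(a)–(b): allowed.
(a)–(c): forbidden (parity, ΔS).
(a)–(d): forbidden (parity).
(b)–(c): forbidden (ΔS).
(b)–(d): allowed.
(c)–(d): forbidden (parity, ΔS).
Allowed pairs: 2 of 6.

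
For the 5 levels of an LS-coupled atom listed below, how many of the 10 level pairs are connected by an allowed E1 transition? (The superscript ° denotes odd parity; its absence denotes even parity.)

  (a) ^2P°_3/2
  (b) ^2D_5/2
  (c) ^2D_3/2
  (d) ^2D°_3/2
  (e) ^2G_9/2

4

(a)–(b): allowed.
(a)–(c): allowed.
(a)–(d): forbidden (parity).
(a)–(e): forbidden (ΔL, ΔJ).
(b)–(c): forbidden (parity).
(b)–(d): allowed.
(b)–(e): forbidden (parity, ΔL, ΔJ).
(c)–(d): allowed.
(c)–(e): forbidden (parity, ΔL, ΔJ).
(d)–(e): forbidden (ΔL, ΔJ).
Allowed pairs: 4 of 10.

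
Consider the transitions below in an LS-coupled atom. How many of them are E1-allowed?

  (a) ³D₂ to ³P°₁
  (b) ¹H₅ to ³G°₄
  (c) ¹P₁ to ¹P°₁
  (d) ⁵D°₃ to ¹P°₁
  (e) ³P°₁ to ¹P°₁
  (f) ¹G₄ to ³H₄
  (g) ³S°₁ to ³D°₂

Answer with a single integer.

2

(a) allowed
(b) forbidden (ΔS fails)
(c) allowed
(d) forbidden (parity, ΔS, ΔJ fail)
(e) forbidden (parity, ΔS fail)
(f) forbidden (parity, ΔS fail)
(g) forbidden (parity, ΔL fail)
Total allowed: 2 of 7.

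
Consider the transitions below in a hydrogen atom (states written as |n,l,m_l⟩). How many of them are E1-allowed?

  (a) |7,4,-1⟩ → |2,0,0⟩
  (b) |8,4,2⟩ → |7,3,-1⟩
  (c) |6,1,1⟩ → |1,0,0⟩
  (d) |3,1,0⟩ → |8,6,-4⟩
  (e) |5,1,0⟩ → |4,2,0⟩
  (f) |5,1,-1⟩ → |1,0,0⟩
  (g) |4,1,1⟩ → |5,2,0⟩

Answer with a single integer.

(a) forbidden — Δl = -4 (E1 requires Δl = ±1)
(b) forbidden — Δm_l = -3 (E1 requires Δm_l = 0, ±1)
(c) allowed
(d) forbidden — Δl = +5 (E1 requires Δl = ±1); Δm_l = -4 (E1 requires Δm_l = 0, ±1)
(e) allowed
(f) allowed
(g) allowed
Total allowed: 4 of 7.

4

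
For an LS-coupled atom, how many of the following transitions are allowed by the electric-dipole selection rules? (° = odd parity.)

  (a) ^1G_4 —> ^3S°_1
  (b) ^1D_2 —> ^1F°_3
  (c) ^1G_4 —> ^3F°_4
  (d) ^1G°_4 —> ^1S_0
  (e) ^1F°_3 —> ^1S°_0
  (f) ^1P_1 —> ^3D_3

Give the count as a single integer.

1

(a) forbidden (ΔS, ΔL, ΔJ fail)
(b) allowed
(c) forbidden (ΔS fails)
(d) forbidden (ΔL, ΔJ fail)
(e) forbidden (parity, ΔL, ΔJ fail)
(f) forbidden (parity, ΔS, ΔJ fail)
Total allowed: 1 of 6.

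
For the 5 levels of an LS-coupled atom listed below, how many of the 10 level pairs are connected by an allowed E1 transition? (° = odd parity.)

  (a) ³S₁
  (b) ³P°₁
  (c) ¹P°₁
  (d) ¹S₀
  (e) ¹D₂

(a)–(b): allowed.
(a)–(c): forbidden (ΔS).
(a)–(d): forbidden (parity, ΔS, ΔL).
(a)–(e): forbidden (parity, ΔS, ΔL).
(b)–(c): forbidden (parity, ΔS).
(b)–(d): forbidden (ΔS).
(b)–(e): forbidden (ΔS).
(c)–(d): allowed.
(c)–(e): allowed.
(d)–(e): forbidden (parity, ΔL, ΔJ).
Allowed pairs: 3 of 10.

3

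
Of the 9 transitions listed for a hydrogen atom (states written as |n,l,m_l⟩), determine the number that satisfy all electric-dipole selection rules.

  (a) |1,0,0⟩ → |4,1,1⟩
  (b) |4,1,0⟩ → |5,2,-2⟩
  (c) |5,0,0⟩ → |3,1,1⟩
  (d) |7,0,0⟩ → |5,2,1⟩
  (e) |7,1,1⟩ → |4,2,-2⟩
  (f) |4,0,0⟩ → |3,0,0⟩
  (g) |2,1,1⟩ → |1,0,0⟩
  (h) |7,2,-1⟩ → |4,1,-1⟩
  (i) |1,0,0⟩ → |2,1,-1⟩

(a) allowed
(b) forbidden — Δm_l = -2 (E1 requires Δm_l = 0, ±1)
(c) allowed
(d) forbidden — Δl = +2 (E1 requires Δl = ±1)
(e) forbidden — Δm_l = -3 (E1 requires Δm_l = 0, ±1)
(f) forbidden — Δl = +0 (E1 requires Δl = ±1)
(g) allowed
(h) allowed
(i) allowed
Total allowed: 5 of 9.

5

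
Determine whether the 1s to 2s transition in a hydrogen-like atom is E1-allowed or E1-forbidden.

Initial l = 0, final l = 0, so Δl = +0. E1 requires Δl = ±1: ✗.
The transition is electric-dipole forbidden.

forbidden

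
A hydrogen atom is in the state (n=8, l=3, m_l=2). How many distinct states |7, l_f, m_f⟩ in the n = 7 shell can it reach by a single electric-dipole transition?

5

E1 requires Δl = ±1, so l_f ∈ {2, 4}; with 0 ≤ l_f ≤ n_f−1 = 6, the allowed l_f values are {2, 4}.
For l_f = 2: m_f ∈ {m_i−1, m_i, m_i+1} ∩ [−2, 2] = {1, 2} → 2 states.
For l_f = 4: m_f ∈ {m_i−1, m_i, m_i+1} ∩ [−4, 4] = {1, 2, 3} → 3 states.
Total: 5.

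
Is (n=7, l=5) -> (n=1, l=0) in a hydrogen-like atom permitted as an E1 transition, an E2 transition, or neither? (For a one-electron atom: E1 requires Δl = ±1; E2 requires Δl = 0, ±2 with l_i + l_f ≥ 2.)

Δl = 0 − 5 = -5; l_i + l_f = 5.
E1 (Δl = ±1): not satisfied.
E2 (Δl = 0,±2, l_i+l_f ≥ 2): not satisfied.

neither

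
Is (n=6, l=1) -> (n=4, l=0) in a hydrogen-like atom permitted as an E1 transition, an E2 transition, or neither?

E1

Δl = 0 − 1 = -1; l_i + l_f = 1.
E1 (Δl = ±1): satisfied.
E2 (Δl = 0,±2, l_i+l_f ≥ 2): not satisfied.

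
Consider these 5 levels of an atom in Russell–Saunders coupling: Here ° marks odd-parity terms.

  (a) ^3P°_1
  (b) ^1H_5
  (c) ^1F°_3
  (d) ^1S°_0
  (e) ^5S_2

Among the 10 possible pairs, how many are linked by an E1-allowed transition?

0

(a)–(b): forbidden (ΔS, ΔL, ΔJ).
(a)–(c): forbidden (parity, ΔS, ΔL, ΔJ).
(a)–(d): forbidden (parity, ΔS).
(a)–(e): forbidden (ΔS).
(b)–(c): forbidden (ΔL, ΔJ).
(b)–(d): forbidden (ΔL, ΔJ).
(b)–(e): forbidden (parity, ΔS, ΔL, ΔJ).
(c)–(d): forbidden (parity, ΔL, ΔJ).
(c)–(e): forbidden (ΔS, ΔL).
(d)–(e): forbidden (ΔS, ΔL, ΔJ).
Allowed pairs: 0 of 10.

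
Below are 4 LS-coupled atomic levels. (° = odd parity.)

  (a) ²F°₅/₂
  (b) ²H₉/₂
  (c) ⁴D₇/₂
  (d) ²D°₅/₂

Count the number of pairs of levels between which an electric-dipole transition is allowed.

(a)–(b): forbidden (ΔL, ΔJ).
(a)–(c): forbidden (ΔS).
(a)–(d): forbidden (parity).
(b)–(c): forbidden (parity, ΔS, ΔL).
(b)–(d): forbidden (ΔL, ΔJ).
(c)–(d): forbidden (ΔS).
Allowed pairs: 0 of 6.

0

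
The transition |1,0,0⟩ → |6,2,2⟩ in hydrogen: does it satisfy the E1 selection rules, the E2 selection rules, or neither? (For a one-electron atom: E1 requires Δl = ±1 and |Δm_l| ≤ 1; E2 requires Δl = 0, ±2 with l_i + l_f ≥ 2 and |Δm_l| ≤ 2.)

E2

Δl = 2 − 0 = +2; l_i + l_f = 2.
Δm_l = +2.
E1 (Δl = ±1, |Δm_l| ≤ 1): not satisfied.
E2 (Δl = 0,±2, l_i+l_f ≥ 2, |Δm_l| ≤ 2): satisfied.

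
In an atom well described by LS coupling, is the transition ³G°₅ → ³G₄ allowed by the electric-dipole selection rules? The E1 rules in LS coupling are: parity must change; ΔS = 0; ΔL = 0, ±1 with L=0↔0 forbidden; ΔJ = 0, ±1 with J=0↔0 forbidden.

allowed

Parity must change: odd → even — passes.
ΔJ = 0, ±1 (not J=0↔0): J: 5 → 4, ΔJ = -1 — passes.
ΔL = 0, ±1 (not L=0↔0): L: 4 → 4, ΔL = +0 — passes.
ΔS = 0: S: 1 → 1 — passes.
All four E1 rules are satisfied.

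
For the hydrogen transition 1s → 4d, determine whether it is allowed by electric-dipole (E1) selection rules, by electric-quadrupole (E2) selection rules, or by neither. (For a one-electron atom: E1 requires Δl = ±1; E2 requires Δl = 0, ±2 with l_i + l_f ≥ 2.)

Δl = 2 − 0 = +2; l_i + l_f = 2.
E1 (Δl = ±1): not satisfied.
E2 (Δl = 0,±2, l_i+l_f ≥ 2): satisfied.

E2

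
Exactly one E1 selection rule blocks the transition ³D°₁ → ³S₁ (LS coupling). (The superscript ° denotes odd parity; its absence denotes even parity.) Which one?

Parity must change: odd → even — passes.
ΔS = 0: S: 1 → 1 — passes.
ΔL = 0, ±1 (not L=0↔0): L: 2 → 0, ΔL = -2 — fails.
ΔJ = 0, ±1 (not J=0↔0): J: 1 → 1, ΔJ = +0 — passes.

the ΔL = 0, ±1 rule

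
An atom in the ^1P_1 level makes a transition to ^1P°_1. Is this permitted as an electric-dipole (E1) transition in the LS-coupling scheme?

Parity must change: even → odd — satisfied.
ΔS = 0: S: 0 → 0 — satisfied.
ΔL = 0, ±1 (not L=0↔0): L: 1 → 1, ΔL = +0 — satisfied.
ΔJ = 0, ±1 (not J=0↔0): J: 1 → 1, ΔJ = +0 — satisfied.
All four E1 rules are satisfied.

allowed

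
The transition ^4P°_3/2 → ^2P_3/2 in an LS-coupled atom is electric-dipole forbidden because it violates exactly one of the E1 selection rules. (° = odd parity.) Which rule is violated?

Reading off the term symbols: S 3/2→1/2, L 1→1, J 3/2→3/2, parity odd→even.
ΔL = 0, ±1 (not L=0↔0): L: 1 → 1, ΔL = +0 — ✓.
ΔJ = 0, ±1 (not J=0↔0): J: 3/2 → 3/2, ΔJ = +0 — ✓.
Parity must change: odd → even — ✓.
ΔS = 0: S: 3/2 → 1/2 — ✗.

the ΔS = 0 rule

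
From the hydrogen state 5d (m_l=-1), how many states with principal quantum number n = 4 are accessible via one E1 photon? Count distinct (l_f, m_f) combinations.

5

E1 requires Δl = ±1, so l_f ∈ {1, 3}; with 0 ≤ l_f ≤ n_f−1 = 3, the allowed l_f values are {1, 3}.
For l_f = 1: m_f ∈ {m_i−1, m_i, m_i+1} ∩ [−1, 1] = {-1, 0} → 2 states.
For l_f = 3: m_f ∈ {m_i−1, m_i, m_i+1} ∩ [−3, 3] = {-2, -1, 0} → 3 states.
Total: 5.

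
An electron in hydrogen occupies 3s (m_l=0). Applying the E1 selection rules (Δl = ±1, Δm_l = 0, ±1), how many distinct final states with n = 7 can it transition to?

E1 requires Δl = ±1, so l_f ∈ {-1, 1}; with 0 ≤ l_f ≤ n_f−1 = 6, the allowed l_f values are {1}.
For l_f = 1: m_f ∈ {m_i−1, m_i, m_i+1} ∩ [−1, 1] = {-1, 0, 1} → 3 states.
Total: 3.

3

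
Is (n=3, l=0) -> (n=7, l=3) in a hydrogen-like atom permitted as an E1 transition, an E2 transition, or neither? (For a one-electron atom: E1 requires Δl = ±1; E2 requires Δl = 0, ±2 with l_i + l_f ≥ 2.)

neither

Δl = 3 − 0 = +3; l_i + l_f = 3.
E1 (Δl = ±1): not satisfied.
E2 (Δl = 0,±2, l_i+l_f ≥ 2): not satisfied.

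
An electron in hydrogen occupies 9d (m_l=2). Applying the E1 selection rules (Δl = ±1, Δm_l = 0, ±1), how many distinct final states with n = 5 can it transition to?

4

E1 requires Δl = ±1, so l_f ∈ {1, 3}; with 0 ≤ l_f ≤ n_f−1 = 4, the allowed l_f values are {1, 3}.
For l_f = 1: m_f ∈ {m_i−1, m_i, m_i+1} ∩ [−1, 1] = {1} → 1 state.
For l_f = 3: m_f ∈ {m_i−1, m_i, m_i+1} ∩ [−3, 3] = {1, 2, 3} → 3 states.
Total: 4.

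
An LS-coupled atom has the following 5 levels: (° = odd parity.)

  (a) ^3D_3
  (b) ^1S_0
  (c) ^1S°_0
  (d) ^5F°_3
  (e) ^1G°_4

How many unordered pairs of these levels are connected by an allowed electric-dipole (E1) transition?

0

(a)–(b): forbidden (parity, ΔS, ΔL, ΔJ).
(a)–(c): forbidden (ΔS, ΔL, ΔJ).
(a)–(d): forbidden (ΔS).
(a)–(e): forbidden (ΔS, ΔL).
(b)–(c): forbidden (ΔL, ΔJ).
(b)–(d): forbidden (ΔS, ΔL, ΔJ).
(b)–(e): forbidden (ΔL, ΔJ).
(c)–(d): forbidden (parity, ΔS, ΔL, ΔJ).
(c)–(e): forbidden (parity, ΔL, ΔJ).
(d)–(e): forbidden (parity, ΔS).
Allowed pairs: 0 of 10.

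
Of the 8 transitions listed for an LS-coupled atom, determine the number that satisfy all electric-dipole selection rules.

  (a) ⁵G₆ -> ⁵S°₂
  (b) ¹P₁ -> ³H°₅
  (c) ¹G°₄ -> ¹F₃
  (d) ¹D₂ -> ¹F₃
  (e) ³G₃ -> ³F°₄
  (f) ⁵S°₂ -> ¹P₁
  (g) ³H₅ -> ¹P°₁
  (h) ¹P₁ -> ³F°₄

(a) forbidden (ΔL, ΔJ fail)
(b) forbidden (ΔS, ΔL, ΔJ fail)
(c) allowed
(d) forbidden (parity fails)
(e) allowed
(f) forbidden (ΔS fails)
(g) forbidden (ΔS, ΔL, ΔJ fail)
(h) forbidden (ΔS, ΔL, ΔJ fail)
Total allowed: 2 of 8.

2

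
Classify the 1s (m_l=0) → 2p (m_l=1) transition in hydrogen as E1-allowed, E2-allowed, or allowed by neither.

E1

Δl = 1 − 0 = +1; l_i + l_f = 1.
Δm_l = +1.
E1 (Δl = ±1, |Δm_l| ≤ 1): satisfied.
E2 (Δl = 0,±2, l_i+l_f ≥ 2, |Δm_l| ≤ 2): not satisfied.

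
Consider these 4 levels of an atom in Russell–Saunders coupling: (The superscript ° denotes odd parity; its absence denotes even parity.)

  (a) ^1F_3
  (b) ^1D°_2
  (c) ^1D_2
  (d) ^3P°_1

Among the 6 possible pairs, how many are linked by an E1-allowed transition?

2

(a)–(b): allowed.
(a)–(c): forbidden (parity).
(a)–(d): forbidden (ΔS, ΔL, ΔJ).
(b)–(c): allowed.
(b)–(d): forbidden (parity, ΔS).
(c)–(d): forbidden (ΔS).
Allowed pairs: 2 of 6.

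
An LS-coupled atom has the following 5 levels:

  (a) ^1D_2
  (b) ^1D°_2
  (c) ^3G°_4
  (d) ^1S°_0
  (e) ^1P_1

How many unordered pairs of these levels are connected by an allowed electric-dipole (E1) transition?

(a)–(b): allowed.
(a)–(c): forbidden (ΔS, ΔL, ΔJ).
(a)–(d): forbidden (ΔL, ΔJ).
(a)–(e): forbidden (parity).
(b)–(c): forbidden (parity, ΔS, ΔL, ΔJ).
(b)–(d): forbidden (parity, ΔL, ΔJ).
(b)–(e): allowed.
(c)–(d): forbidden (parity, ΔS, ΔL, ΔJ).
(c)–(e): forbidden (ΔS, ΔL, ΔJ).
(d)–(e): allowed.
Allowed pairs: 3 of 10.

3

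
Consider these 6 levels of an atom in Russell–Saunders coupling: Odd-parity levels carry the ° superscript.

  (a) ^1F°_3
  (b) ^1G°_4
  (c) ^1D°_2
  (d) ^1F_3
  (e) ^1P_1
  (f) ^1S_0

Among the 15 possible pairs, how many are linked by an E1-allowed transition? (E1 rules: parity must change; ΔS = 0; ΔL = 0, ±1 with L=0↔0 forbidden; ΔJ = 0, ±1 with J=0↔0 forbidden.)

(a)–(b): forbidden (parity).
(a)–(c): forbidden (parity).
(a)–(d): allowed.
(a)–(e): forbidden (ΔL, ΔJ).
(a)–(f): forbidden (ΔL, ΔJ).
(b)–(c): forbidden (parity, ΔL, ΔJ).
(b)–(d): allowed.
(b)–(e): forbidden (ΔL, ΔJ).
(b)–(f): forbidden (ΔL, ΔJ).
(c)–(d): allowed.
(c)–(e): allowed.
(c)–(f): forbidden (ΔL, ΔJ).
(d)–(e): forbidden (parity, ΔL, ΔJ).
(d)–(f): forbidden (parity, ΔL, ΔJ).
(e)–(f): forbidden (parity).
Allowed pairs: 4 of 15.

4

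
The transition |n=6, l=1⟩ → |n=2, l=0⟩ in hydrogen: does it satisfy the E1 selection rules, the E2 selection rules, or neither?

E1

Δl = 0 − 1 = -1; l_i + l_f = 1.
E1 (Δl = ±1): satisfied.
E2 (Δl = 0,±2, l_i+l_f ≥ 2): not satisfied.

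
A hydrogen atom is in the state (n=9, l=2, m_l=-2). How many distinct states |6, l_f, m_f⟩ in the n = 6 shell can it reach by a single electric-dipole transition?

E1 requires Δl = ±1, so l_f ∈ {1, 3}; with 0 ≤ l_f ≤ n_f−1 = 5, the allowed l_f values are {1, 3}.
For l_f = 1: m_f ∈ {m_i−1, m_i, m_i+1} ∩ [−1, 1] = {-1} → 1 state.
For l_f = 3: m_f ∈ {m_i−1, m_i, m_i+1} ∩ [−3, 3] = {-3, -2, -1} → 3 states.
Total: 4.

4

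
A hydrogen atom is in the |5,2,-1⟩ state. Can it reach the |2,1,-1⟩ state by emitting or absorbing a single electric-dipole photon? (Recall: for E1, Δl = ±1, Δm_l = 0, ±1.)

l: 2 → 1 (Δl = -1). Δl = ±1 ok.
Δm_l = -1 − (-1) = +0. E1 requires Δm_l = 0, ±1: ok.
All E1 selection rules are satisfied.

allowed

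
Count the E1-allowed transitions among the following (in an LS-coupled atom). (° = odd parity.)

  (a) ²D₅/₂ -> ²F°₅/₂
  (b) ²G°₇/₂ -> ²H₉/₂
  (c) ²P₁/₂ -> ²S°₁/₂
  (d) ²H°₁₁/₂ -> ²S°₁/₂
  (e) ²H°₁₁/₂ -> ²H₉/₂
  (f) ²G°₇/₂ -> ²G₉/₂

5

(a) allowed
(b) allowed
(c) allowed
(d) forbidden (parity, ΔL, ΔJ fail)
(e) allowed
(f) allowed
Total allowed: 5 of 6.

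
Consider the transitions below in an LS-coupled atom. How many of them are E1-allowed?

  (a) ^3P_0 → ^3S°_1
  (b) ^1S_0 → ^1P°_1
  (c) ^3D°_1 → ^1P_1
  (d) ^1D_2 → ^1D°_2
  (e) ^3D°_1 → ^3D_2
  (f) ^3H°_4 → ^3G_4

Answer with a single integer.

(a) allowed
(b) allowed
(c) forbidden (ΔS fails)
(d) allowed
(e) allowed
(f) allowed
Total allowed: 5 of 6.

5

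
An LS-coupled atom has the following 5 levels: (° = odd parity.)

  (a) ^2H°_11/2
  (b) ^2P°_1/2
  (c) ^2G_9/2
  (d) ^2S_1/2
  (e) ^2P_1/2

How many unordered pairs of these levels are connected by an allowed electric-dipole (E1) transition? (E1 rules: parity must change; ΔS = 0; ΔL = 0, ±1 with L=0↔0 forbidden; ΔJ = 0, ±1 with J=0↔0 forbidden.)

(a)–(b): forbidden (parity, ΔL, ΔJ).
(a)–(c): allowed.
(a)–(d): forbidden (ΔL, ΔJ).
(a)–(e): forbidden (ΔL, ΔJ).
(b)–(c): forbidden (ΔL, ΔJ).
(b)–(d): allowed.
(b)–(e): allowed.
(c)–(d): forbidden (parity, ΔL, ΔJ).
(c)–(e): forbidden (parity, ΔL, ΔJ).
(d)–(e): forbidden (parity).
Allowed pairs: 3 of 10.

3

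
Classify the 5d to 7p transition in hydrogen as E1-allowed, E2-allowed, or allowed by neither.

Δl = 1 − 2 = -1; l_i + l_f = 3.
E1 (Δl = ±1): satisfied.
E2 (Δl = 0,±2, l_i+l_f ≥ 2): not satisfied.

E1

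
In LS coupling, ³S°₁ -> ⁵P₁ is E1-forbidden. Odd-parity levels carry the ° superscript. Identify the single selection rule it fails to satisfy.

Initial level: S=1, L=0, J=1, parity odd. Final level: S=2, L=1, J=1, parity even.
ΔS = 0: S: 1 → 2 — violated.
Parity must change: odd → even — satisfied.
ΔL = 0, ±1 (not L=0↔0): L: 0 → 1, ΔL = +1 — satisfied.
ΔJ = 0, ±1 (not J=0↔0): J: 1 → 1, ΔJ = +0 — satisfied.

the ΔS = 0 rule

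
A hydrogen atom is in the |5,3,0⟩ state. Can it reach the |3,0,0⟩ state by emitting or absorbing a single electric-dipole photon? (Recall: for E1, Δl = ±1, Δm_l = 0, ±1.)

forbidden

Initial l = 3, final l = 0, so Δl = -3. E1 requires Δl = ±1: ✗.
m_l: 0 → 0 (Δm_l = +0). |Δm_l| ≤ 1 ✓.
The transition is electric-dipole forbidden.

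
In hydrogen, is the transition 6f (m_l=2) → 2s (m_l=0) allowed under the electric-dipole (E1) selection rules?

forbidden

l: 3 → 0 (Δl = -3). Δl = ±1 fails.
Δm_l = 0 − (2) = -2. E1 requires Δm_l = 0, ±1: fails.
The transition is electric-dipole forbidden.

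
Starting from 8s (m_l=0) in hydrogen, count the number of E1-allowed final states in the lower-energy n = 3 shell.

3

E1 requires Δl = ±1, so l_f ∈ {-1, 1}; with 0 ≤ l_f ≤ n_f−1 = 2, the allowed l_f values are {1}.
For l_f = 1: m_f ∈ {m_i−1, m_i, m_i+1} ∩ [−1, 1] = {-1, 0, 1} → 3 states.
Total: 3.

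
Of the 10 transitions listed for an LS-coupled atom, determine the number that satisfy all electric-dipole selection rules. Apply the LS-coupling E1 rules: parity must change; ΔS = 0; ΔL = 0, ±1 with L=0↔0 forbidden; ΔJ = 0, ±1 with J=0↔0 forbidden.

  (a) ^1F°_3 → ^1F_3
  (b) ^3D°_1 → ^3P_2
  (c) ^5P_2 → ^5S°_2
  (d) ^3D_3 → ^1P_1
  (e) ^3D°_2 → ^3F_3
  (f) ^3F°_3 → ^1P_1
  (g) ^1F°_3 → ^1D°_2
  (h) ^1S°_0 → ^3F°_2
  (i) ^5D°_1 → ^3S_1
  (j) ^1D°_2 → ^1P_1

5

(a) allowed
(b) allowed
(c) allowed
(d) forbidden (parity, ΔS, ΔJ fail)
(e) allowed
(f) forbidden (ΔS, ΔL, ΔJ fail)
(g) forbidden (parity fails)
(h) forbidden (parity, ΔS, ΔL, ΔJ fail)
(i) forbidden (ΔS, ΔL fail)
(j) allowed
Total allowed: 5 of 10.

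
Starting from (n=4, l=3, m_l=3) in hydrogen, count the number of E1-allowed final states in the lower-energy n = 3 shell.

1

E1 requires Δl = ±1, so l_f ∈ {2, 4}; with 0 ≤ l_f ≤ n_f−1 = 2, the allowed l_f values are {2}.
For l_f = 2: m_f ∈ {m_i−1, m_i, m_i+1} ∩ [−2, 2] = {2} → 1 state.
Total: 1.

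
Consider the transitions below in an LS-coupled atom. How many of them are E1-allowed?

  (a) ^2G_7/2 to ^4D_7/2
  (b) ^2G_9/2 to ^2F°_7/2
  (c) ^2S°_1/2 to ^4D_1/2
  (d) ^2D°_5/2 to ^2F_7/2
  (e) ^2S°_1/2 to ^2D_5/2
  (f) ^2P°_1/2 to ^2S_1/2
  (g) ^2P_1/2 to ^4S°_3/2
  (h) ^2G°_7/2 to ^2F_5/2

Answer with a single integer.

(a) forbidden (parity, ΔS, ΔL fail)
(b) allowed
(c) forbidden (ΔS, ΔL fail)
(d) allowed
(e) forbidden (ΔL, ΔJ fail)
(f) allowed
(g) forbidden (ΔS fails)
(h) allowed
Total allowed: 4 of 8.

4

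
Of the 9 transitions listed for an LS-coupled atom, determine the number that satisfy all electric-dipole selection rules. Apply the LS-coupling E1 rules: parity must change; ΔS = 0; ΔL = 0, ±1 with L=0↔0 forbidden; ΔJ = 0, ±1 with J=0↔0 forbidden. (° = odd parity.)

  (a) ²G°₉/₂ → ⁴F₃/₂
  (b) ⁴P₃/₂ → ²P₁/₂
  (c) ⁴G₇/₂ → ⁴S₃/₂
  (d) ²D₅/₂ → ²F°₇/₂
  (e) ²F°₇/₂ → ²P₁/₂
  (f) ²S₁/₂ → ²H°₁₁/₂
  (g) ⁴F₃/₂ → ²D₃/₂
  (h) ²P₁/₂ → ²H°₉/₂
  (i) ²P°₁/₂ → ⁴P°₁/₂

(a) forbidden (ΔS, ΔJ fail)
(b) forbidden (parity, ΔS fail)
(c) forbidden (parity, ΔL, ΔJ fail)
(d) allowed
(e) forbidden (ΔL, ΔJ fail)
(f) forbidden (ΔL, ΔJ fail)
(g) forbidden (parity, ΔS fail)
(h) forbidden (ΔL, ΔJ fail)
(i) forbidden (parity, ΔS fail)
Total allowed: 1 of 9.

1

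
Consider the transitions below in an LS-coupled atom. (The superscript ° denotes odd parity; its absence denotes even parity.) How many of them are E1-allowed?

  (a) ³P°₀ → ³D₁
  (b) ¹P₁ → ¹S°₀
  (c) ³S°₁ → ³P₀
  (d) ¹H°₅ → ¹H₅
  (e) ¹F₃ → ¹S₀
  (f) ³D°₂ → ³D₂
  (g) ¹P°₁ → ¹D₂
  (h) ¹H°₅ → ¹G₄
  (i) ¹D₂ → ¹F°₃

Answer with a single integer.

8

(a) allowed
(b) allowed
(c) allowed
(d) allowed
(e) forbidden (parity, ΔL, ΔJ fail)
(f) allowed
(g) allowed
(h) allowed
(i) allowed
Total allowed: 8 of 9.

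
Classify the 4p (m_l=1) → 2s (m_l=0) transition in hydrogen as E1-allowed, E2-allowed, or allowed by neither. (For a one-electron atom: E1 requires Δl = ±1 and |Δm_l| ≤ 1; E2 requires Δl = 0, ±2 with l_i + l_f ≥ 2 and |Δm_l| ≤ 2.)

E1

Δl = 0 − 1 = -1; l_i + l_f = 1.
Δm_l = -1.
E1 (Δl = ±1, |Δm_l| ≤ 1): satisfied.
E2 (Δl = 0,±2, l_i+l_f ≥ 2, |Δm_l| ≤ 2): not satisfied.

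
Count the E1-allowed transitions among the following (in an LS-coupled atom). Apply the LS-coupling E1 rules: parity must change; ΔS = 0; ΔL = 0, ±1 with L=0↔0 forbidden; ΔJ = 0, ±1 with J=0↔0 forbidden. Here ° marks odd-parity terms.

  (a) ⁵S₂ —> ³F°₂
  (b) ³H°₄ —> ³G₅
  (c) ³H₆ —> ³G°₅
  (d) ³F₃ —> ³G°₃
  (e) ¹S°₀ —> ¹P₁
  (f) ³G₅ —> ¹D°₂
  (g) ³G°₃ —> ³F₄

5

(a) forbidden (ΔS, ΔL fail)
(b) allowed
(c) allowed
(d) allowed
(e) allowed
(f) forbidden (ΔS, ΔL, ΔJ fail)
(g) allowed
Total allowed: 5 of 7.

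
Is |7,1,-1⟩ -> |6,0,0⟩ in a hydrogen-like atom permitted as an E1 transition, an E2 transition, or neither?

Δl = 0 − 1 = -1; l_i + l_f = 1.
Δm_l = +1.
E1 (Δl = ±1, |Δm_l| ≤ 1): satisfied.
E2 (Δl = 0,±2, l_i+l_f ≥ 2, |Δm_l| ≤ 2): not satisfied.

E1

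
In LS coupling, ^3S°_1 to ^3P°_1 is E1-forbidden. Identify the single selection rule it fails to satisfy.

parity

Reading off the term symbols: S 1→1, L 0→1, J 1→1, parity odd→odd.
Parity must change: odd → odd — fails.
ΔS = 0: S: 1 → 1 — passes.
ΔL = 0, ±1 (not L=0↔0): L: 0 → 1, ΔL = +1 — passes.
ΔJ = 0, ±1 (not J=0↔0): J: 1 → 1, ΔJ = +0 — passes.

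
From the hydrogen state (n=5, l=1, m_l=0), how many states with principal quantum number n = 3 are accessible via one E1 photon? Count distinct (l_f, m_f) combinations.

E1 requires Δl = ±1, so l_f ∈ {0, 2}; with 0 ≤ l_f ≤ n_f−1 = 2, the allowed l_f values are {0, 2}.
For l_f = 0: m_f ∈ {m_i−1, m_i, m_i+1} ∩ [−0, 0] = {0} → 1 state.
For l_f = 2: m_f ∈ {m_i−1, m_i, m_i+1} ∩ [−2, 2] = {-1, 0, 1} → 3 states.
Total: 4.

4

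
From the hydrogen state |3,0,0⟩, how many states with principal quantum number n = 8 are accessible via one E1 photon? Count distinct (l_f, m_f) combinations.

E1 requires Δl = ±1, so l_f ∈ {-1, 1}; with 0 ≤ l_f ≤ n_f−1 = 7, the allowed l_f values are {1}.
For l_f = 1: m_f ∈ {m_i−1, m_i, m_i+1} ∩ [−1, 1] = {-1, 0, 1} → 3 states.
Total: 3.

3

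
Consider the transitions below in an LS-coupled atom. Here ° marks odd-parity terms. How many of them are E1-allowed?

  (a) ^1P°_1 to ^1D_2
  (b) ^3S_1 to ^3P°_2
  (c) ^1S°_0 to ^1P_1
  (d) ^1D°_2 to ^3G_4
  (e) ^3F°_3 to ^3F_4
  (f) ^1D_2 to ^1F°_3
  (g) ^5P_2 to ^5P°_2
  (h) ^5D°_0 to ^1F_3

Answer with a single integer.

(a) allowed
(b) allowed
(c) allowed
(d) forbidden (ΔS, ΔL, ΔJ fail)
(e) allowed
(f) allowed
(g) allowed
(h) forbidden (ΔS, ΔJ fail)
Total allowed: 6 of 8.

6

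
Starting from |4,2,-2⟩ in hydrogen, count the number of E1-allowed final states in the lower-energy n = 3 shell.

1

E1 requires Δl = ±1, so l_f ∈ {1, 3}; with 0 ≤ l_f ≤ n_f−1 = 2, the allowed l_f values are {1}.
For l_f = 1: m_f ∈ {m_i−1, m_i, m_i+1} ∩ [−1, 1] = {-1} → 1 state.
Total: 1.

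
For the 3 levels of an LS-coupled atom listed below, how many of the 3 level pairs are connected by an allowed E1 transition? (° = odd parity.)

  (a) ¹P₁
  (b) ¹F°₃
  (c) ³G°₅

0

(a)–(b): forbidden (ΔL, ΔJ).
(a)–(c): forbidden (ΔS, ΔL, ΔJ).
(b)–(c): forbidden (parity, ΔS, ΔJ).
Allowed pairs: 0 of 3.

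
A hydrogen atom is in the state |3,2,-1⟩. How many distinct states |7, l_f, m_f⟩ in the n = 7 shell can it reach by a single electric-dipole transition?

5

E1 requires Δl = ±1, so l_f ∈ {1, 3}; with 0 ≤ l_f ≤ n_f−1 = 6, the allowed l_f values are {1, 3}.
For l_f = 1: m_f ∈ {m_i−1, m_i, m_i+1} ∩ [−1, 1] = {-1, 0} → 2 states.
For l_f = 3: m_f ∈ {m_i−1, m_i, m_i+1} ∩ [−3, 3] = {-2, -1, 0} → 3 states.
Total: 5.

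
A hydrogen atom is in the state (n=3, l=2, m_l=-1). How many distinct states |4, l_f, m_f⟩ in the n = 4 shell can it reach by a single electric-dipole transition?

E1 requires Δl = ±1, so l_f ∈ {1, 3}; with 0 ≤ l_f ≤ n_f−1 = 3, the allowed l_f values are {1, 3}.
For l_f = 1: m_f ∈ {m_i−1, m_i, m_i+1} ∩ [−1, 1] = {-1, 0} → 2 states.
For l_f = 3: m_f ∈ {m_i−1, m_i, m_i+1} ∩ [−3, 3] = {-2, -1, 0} → 3 states.
Total: 5.

5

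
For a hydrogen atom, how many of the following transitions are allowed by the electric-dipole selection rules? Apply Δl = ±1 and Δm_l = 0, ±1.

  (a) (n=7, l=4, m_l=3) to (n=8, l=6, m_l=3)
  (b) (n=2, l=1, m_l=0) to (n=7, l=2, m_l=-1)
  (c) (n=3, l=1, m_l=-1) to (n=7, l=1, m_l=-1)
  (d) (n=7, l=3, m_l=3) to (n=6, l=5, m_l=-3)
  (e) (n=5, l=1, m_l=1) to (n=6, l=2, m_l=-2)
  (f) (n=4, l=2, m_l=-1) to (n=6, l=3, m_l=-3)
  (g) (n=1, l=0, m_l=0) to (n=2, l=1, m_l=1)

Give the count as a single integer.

(a) forbidden — Δl = +2 (E1 requires Δl = ±1)
(b) allowed
(c) forbidden — Δl = +0 (E1 requires Δl = ±1)
(d) forbidden — Δl = +2 (E1 requires Δl = ±1); Δm_l = -6 (E1 requires Δm_l = 0, ±1)
(e) forbidden — Δm_l = -3 (E1 requires Δm_l = 0, ±1)
(f) forbidden — Δm_l = -2 (E1 requires Δm_l = 0, ±1)
(g) allowed
Total allowed: 2 of 7.

2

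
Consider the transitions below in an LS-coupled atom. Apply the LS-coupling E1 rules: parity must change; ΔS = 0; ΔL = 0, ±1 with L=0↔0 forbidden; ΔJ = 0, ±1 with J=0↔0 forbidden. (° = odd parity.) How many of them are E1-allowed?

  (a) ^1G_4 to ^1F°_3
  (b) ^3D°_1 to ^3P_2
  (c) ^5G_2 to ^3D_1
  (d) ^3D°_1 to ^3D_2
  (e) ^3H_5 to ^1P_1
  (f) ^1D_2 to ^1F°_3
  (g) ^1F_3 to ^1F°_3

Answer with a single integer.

(a) allowed
(b) allowed
(c) forbidden (parity, ΔS, ΔL fail)
(d) allowed
(e) forbidden (parity, ΔS, ΔL, ΔJ fail)
(f) allowed
(g) allowed
Total allowed: 5 of 7.

5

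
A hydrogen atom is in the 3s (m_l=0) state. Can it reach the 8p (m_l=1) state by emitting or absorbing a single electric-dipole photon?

allowed

l: 0 → 1 (Δl = +1). Δl = ±1 satisfied.
m_l: 0 → 1 (Δm_l = +1). |Δm_l| ≤ 1 satisfied.
All E1 selection rules are satisfied.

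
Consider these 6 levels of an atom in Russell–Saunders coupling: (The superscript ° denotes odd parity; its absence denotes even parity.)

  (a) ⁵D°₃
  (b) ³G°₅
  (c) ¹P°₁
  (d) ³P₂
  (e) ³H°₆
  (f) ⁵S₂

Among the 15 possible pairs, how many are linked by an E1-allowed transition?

0

(a)–(b): forbidden (parity, ΔS, ΔL, ΔJ).
(a)–(c): forbidden (parity, ΔS, ΔJ).
(a)–(d): forbidden (ΔS).
(a)–(e): forbidden (parity, ΔS, ΔL, ΔJ).
(a)–(f): forbidden (ΔL).
(b)–(c): forbidden (parity, ΔS, ΔL, ΔJ).
(b)–(d): forbidden (ΔL, ΔJ).
(b)–(e): forbidden (parity).
(b)–(f): forbidden (ΔS, ΔL, ΔJ).
(c)–(d): forbidden (ΔS).
(c)–(e): forbidden (parity, ΔS, ΔL, ΔJ).
(c)–(f): forbidden (ΔS).
(d)–(e): forbidden (ΔL, ΔJ).
(d)–(f): forbidden (parity, ΔS).
(e)–(f): forbidden (ΔS, ΔL, ΔJ).
Allowed pairs: 0 of 15.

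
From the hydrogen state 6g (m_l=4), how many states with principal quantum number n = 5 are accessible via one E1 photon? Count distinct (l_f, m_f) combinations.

1

E1 requires Δl = ±1, so l_f ∈ {3, 5}; with 0 ≤ l_f ≤ n_f−1 = 4, the allowed l_f values are {3}.
For l_f = 3: m_f ∈ {m_i−1, m_i, m_i+1} ∩ [−3, 3] = {3} → 1 state.
Total: 1.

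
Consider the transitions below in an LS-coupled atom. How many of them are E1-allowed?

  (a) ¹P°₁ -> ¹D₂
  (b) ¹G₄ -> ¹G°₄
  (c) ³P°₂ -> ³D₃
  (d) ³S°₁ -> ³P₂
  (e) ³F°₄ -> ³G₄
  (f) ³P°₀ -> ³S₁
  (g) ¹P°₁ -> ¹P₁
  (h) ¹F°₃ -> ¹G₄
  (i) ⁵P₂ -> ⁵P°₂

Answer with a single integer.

9

(a) allowed
(b) allowed
(c) allowed
(d) allowed
(e) allowed
(f) allowed
(g) allowed
(h) allowed
(i) allowed
Total allowed: 9 of 9.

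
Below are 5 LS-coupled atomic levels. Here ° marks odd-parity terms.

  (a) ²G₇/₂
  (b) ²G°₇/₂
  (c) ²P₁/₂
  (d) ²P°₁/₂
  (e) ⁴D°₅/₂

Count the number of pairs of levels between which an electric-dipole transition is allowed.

(a)–(b): allowed.
(a)–(c): forbidden (parity, ΔL, ΔJ).
(a)–(d): forbidden (ΔL, ΔJ).
(a)–(e): forbidden (ΔS, ΔL).
(b)–(c): forbidden (ΔL, ΔJ).
(b)–(d): forbidden (parity, ΔL, ΔJ).
(b)–(e): forbidden (parity, ΔS, ΔL).
(c)–(d): allowed.
(c)–(e): forbidden (ΔS, ΔJ).
(d)–(e): forbidden (parity, ΔS, ΔJ).
Allowed pairs: 2 of 10.

2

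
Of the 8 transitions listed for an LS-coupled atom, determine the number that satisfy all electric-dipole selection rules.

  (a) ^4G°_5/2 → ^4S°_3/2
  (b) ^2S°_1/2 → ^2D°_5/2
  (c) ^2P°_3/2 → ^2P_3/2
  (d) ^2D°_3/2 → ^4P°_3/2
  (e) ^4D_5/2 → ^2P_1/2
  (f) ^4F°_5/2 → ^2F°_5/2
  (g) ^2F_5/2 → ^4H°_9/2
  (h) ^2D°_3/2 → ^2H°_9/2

(a) forbidden (parity, ΔL fail)
(b) forbidden (parity, ΔL, ΔJ fail)
(c) allowed
(d) forbidden (parity, ΔS fail)
(e) forbidden (parity, ΔS, ΔJ fail)
(f) forbidden (parity, ΔS fail)
(g) forbidden (ΔS, ΔL, ΔJ fail)
(h) forbidden (parity, ΔL, ΔJ fail)
Total allowed: 1 of 8.

1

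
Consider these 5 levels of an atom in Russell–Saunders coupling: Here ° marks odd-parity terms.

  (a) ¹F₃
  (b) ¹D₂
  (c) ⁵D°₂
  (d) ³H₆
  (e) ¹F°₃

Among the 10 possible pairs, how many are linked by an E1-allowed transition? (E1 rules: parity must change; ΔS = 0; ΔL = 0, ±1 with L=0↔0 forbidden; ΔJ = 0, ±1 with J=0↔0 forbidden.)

2

(a)–(b): forbidden (parity).
(a)–(c): forbidden (ΔS).
(a)–(d): forbidden (parity, ΔS, ΔL, ΔJ).
(a)–(e): allowed.
(b)–(c): forbidden (ΔS).
(b)–(d): forbidden (parity, ΔS, ΔL, ΔJ).
(b)–(e): allowed.
(c)–(d): forbidden (ΔS, ΔL, ΔJ).
(c)–(e): forbidden (parity, ΔS).
(d)–(e): forbidden (ΔS, ΔL, ΔJ).
Allowed pairs: 2 of 10.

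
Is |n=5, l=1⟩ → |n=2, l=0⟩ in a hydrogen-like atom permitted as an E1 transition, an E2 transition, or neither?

Δl = 0 − 1 = -1; l_i + l_f = 1.
E1 (Δl = ±1): satisfied.
E2 (Δl = 0,±2, l_i+l_f ≥ 2): not satisfied.

E1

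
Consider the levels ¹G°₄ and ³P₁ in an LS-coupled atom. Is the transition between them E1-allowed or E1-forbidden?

forbidden

Parity must change: odd → even — satisfied.
ΔS = 0: S: 0 → 1 — violated.
ΔL = 0, ±1 (not L=0↔0): L: 4 → 1, ΔL = -3 — violated.
ΔJ = 0, ±1 (not J=0↔0): J: 4 → 1, ΔJ = -3 — violated.
Rule(s) violated: ΔS, ΔL, ΔJ.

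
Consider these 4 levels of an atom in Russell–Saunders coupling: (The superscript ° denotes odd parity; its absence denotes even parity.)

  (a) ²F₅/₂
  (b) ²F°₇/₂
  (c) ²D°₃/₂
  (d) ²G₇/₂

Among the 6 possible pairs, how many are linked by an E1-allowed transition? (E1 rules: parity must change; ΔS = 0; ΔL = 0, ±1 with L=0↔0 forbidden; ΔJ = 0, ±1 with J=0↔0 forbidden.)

(a)–(b): allowed.
(a)–(c): allowed.
(a)–(d): forbidden (parity).
(b)–(c): forbidden (parity, ΔJ).
(b)–(d): allowed.
(c)–(d): forbidden (ΔL, ΔJ).
Allowed pairs: 3 of 6.

3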